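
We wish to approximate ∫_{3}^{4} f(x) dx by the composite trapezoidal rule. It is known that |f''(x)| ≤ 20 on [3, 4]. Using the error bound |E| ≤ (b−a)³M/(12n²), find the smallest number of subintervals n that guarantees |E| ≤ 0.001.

41

Need 20/(12n²) ≤ 0.001.
n² ≥ 20/(12·0.001) = 1666.67 ⇒ n ≥ 40.8248, so the smallest n is 41.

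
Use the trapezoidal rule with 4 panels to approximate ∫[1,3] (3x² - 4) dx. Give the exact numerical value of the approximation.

h = (3 − 1)/4 = 0.5.
Nodes x₀,…,x₄ = 1, 1.5, 2, 2.5, 3.
f(x) = 3x² - 4: f₀=-1, f₁=2.75, f₂=8, f₃=14.75, f₄=23.
(h/2)·[f₀ + 2f₁ + 2f₂ + 2f₃ + f₄] = 0.25·(73) = 18.25.

18.25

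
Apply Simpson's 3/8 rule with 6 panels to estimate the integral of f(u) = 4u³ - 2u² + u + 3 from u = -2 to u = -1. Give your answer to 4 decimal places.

-18.1667

h = (-1 − (-2))/6 = 0.166667.
Nodes u₀,…,u₆ = -2, -1.833333, -1.666667, -1.5, -1.333333, -1.166667, -1.
f(u) = 4u³ - 2u² + u + 3: f₀=-39, f₁=-30.203704, f₂=-22.740741, f₃=-16.5, f₄=-11.370370, f₅=-7.240741, f₆=-4.
(3h/8)·[f₀ + 3f₁ + 3f₂ + 2f₃ + 3f₄ + 3f₅ + f₆] = 0.0625·(-290.666667) = -18.1667.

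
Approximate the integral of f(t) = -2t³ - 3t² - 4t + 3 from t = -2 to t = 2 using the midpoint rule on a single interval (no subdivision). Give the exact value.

12

M = (b−a)·f(0) = 4·(3) = 12.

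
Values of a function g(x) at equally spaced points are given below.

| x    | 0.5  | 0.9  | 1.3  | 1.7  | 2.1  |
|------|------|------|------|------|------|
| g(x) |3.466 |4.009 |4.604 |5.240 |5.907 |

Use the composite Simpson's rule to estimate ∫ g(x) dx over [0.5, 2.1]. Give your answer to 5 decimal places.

7.41027

h = 0.4, n = 4.
(h/3)·[y₀ + 4y₁ + 2y₂ + 4y₃ + y₄] = 0.133333·(55.577) = 7.41027.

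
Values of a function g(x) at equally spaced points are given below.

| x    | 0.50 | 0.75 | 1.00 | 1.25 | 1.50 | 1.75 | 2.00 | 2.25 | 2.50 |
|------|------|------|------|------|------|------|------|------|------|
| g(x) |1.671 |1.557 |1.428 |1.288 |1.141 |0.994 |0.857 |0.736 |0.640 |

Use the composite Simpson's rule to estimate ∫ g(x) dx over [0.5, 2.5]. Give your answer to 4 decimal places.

h = 0.25, n = 8.
(h/3)·[y₀ + 4y₁ + 2y₂ + 4y₃ + 2y₄ + 4y₅ + 2y₆ + 4y₇ + y₈] = 0.083333·(27.463) = 2.2886.

2.2886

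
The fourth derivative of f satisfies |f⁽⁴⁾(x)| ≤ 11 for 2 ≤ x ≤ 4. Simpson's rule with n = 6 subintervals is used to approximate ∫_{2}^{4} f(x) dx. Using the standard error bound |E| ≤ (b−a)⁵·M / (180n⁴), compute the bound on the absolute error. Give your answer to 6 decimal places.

0.001509

|E| ≤ (2)⁵·11 / (180·6⁴) = 352/233280 = 0.001509.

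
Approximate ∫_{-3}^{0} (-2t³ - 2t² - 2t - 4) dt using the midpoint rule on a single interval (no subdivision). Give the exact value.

M = (b−a)·f(-1.5) = 3·(1.25) = 3.75.

3.75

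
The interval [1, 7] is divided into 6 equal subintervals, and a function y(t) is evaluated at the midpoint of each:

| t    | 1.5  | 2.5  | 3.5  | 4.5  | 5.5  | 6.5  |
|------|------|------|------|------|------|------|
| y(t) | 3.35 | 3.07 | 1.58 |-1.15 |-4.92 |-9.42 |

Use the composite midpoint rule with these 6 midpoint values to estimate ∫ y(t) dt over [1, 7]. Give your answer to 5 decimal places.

h = 1, n = 6.
h·[y(m₁) + y(m₂) + y(m₃) + y(m₄) + y(m₅) + y(m₆)] = 1·(-7.49) = -7.49000.

-7.49000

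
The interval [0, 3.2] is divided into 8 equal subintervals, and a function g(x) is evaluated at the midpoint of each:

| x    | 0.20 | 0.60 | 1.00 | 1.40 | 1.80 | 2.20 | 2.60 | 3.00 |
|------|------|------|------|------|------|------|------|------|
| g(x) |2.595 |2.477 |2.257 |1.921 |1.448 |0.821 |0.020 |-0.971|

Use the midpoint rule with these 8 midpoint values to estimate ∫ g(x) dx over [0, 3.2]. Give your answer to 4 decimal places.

4.2272

h = 0.4, n = 8.
h·[y(m₁) + y(m₂) + y(m₃) + y(m₄) + y(m₅) + y(m₆) + y(m₇) + y(m₈)] = 0.4·(10.568) = 4.2272.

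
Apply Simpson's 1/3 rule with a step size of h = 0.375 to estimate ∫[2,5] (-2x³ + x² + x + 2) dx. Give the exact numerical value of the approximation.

-249

h = (5 − 2)/8 = 0.375.
Nodes x₀,…,x₈ = 2, 2.375, 2.75, 3.125, 3.5, 3.875, 4.25, 4.625, 5.
f(x) = -2x³ + x² + x + 2: f₀=-8, f₁=-16.77734375, f₂=-29.28125, f₃=-46.14453125, f₄=-68, f₅=-95.48046875, f₆=-129.21875, f₇=-169.84765625, f₈=-218.
(h/3)·[f₀ + 4f₁ + 2f₂ + 4f₃ + 2f₄ + 4f₅ + 2f₆ + 4f₇ + f₈] = 0.125·(-1992) = -249.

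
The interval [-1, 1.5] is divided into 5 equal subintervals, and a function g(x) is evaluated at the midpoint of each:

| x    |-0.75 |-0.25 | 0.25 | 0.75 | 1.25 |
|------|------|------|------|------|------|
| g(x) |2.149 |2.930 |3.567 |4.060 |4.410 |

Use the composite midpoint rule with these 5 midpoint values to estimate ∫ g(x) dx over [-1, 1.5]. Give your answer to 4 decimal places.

h = 0.5, n = 5.
h·[y(m₁) + y(m₂) + y(m₃) + y(m₄) + y(m₅)] = 0.5·(17.116) = 8.5580.

8.5580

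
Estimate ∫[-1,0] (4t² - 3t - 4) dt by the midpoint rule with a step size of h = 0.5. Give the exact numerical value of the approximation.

h = (0 − (-1))/2 = 0.5.
Midpoints m₁,…,m₂ = -0.75, -0.25.
f(m₁)=0.5, f(m₂)=-3.
h·[f(m₁) + f(m₂)] = 0.5·(-2.5) = -1.25.

-1.25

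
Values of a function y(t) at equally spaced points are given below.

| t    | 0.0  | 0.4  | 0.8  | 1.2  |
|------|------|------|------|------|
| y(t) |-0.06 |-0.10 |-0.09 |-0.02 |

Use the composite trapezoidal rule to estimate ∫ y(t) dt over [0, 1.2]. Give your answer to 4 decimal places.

-0.0920

h = 0.4, n = 3.
(h/2)·[y₀ + 2y₁ + 2y₂ + y₃] = 0.2·(-0.46) = -0.0920.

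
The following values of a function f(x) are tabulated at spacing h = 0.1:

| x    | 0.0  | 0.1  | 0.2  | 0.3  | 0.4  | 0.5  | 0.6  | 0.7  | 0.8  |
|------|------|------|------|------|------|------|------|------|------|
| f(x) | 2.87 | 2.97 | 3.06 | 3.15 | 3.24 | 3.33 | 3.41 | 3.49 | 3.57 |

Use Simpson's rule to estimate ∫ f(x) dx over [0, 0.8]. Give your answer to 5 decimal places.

2.58733

h = 0.1, n = 8.
(h/3)·[y₀ + 4y₁ + 2y₂ + 4y₃ + 2y₄ + 4y₅ + 2y₆ + 4y₇ + y₈] = 0.033333·(77.62) = 2.58733.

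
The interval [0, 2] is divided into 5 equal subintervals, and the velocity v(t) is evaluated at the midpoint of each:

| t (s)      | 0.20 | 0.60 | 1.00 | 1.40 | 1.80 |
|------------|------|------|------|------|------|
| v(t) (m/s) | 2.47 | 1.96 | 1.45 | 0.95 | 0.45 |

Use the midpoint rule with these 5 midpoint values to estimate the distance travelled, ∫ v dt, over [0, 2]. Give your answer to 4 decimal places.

2.9120

h = 0.4, n = 5.
h·[y(m₁) + y(m₂) + y(m₃) + y(m₄) + y(m₅)] = 0.4·(7.28) = 2.9120.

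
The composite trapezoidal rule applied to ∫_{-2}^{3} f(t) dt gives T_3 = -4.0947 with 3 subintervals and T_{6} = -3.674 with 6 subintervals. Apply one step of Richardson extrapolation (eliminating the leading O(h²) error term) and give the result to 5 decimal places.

-3.53377

R = (4·T_{6} − T_3) / 3 = (4·(-3.674) − (-4.0947))/3 = (-10.6013)/3 = -3.53377.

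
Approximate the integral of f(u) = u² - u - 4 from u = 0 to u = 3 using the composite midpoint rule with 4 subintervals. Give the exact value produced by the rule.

-7.640625

h = (3 − 0)/4 = 0.75.
Midpoints m₁,…,m₄ = 0.375, 1.125, 1.875, 2.625.
f(m₁)=-4.234375, f(m₂)=-3.859375, f(m₃)=-2.359375, f(m₄)=0.265625.
h·[f(m₁) + f(m₂) + f(m₃) + f(m₄)] = 0.75·(-10.1875) = -7.640625.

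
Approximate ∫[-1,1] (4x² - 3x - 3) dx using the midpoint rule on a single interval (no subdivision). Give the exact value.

-6

M = (b−a)·f(0) = 2·(-3) = -6.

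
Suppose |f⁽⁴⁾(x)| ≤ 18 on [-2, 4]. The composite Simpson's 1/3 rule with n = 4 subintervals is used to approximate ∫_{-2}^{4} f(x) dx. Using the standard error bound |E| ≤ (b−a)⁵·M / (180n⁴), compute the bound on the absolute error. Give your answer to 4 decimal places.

3.0375

|E| ≤ (6)⁵·18 / (180·4⁴) = 139968/46080 = 3.0375.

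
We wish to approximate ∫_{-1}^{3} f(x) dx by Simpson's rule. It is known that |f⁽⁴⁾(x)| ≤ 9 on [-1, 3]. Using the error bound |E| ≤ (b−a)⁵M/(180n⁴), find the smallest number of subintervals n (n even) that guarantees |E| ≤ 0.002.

Need 9216/(180n⁴) ≤ 0.002.
n⁴ ≥ 9216/(180·0.002) = 25600 ⇒ n ≥ 12.6491, so the smallest even n is 14. (n must be even for Simpson's rule.)

14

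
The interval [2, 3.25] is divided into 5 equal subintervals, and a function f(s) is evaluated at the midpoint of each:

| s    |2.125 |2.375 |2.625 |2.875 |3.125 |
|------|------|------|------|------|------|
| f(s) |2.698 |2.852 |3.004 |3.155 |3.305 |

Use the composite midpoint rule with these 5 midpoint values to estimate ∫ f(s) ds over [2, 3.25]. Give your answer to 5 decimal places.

h = 0.25, n = 5.
h·[y(m₁) + y(m₂) + y(m₃) + y(m₄) + y(m₅)] = 0.25·(15.014) = 3.75350.

3.75350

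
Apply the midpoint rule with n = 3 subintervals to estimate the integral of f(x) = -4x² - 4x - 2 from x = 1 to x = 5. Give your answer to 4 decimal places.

-218.9630

h = (5 − 1)/3 = 1.333333.
Midpoints m₁,…,m₃ = 1.666667, 3, 4.333333.
f(m₁)=-19.777778, f(m₂)=-50, f(m₃)=-94.444444.
h·[f(m₁) + f(m₂) + f(m₃)] = 1.333333·(-164.222222) = -218.9630.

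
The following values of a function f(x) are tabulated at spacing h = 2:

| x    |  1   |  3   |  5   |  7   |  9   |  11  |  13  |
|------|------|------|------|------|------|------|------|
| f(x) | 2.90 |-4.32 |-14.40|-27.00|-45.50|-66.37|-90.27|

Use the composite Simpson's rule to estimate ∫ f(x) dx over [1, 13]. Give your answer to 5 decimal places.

-398.62000

h = 2, n = 6.
(h/3)·[y₀ + 4y₁ + 2y₂ + 4y₃ + 2y₄ + 4y₅ + y₆] = 0.666667·(-597.93) = -398.62000.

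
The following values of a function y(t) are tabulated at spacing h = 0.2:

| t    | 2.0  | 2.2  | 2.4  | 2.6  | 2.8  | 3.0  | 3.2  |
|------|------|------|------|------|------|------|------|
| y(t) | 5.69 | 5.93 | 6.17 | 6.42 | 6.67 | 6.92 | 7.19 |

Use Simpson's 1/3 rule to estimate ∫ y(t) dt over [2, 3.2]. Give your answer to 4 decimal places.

7.7093

h = 0.2, n = 6.
(h/3)·[y₀ + 4y₁ + 2y₂ + 4y₃ + 2y₄ + 4y₅ + y₆] = 0.066667·(115.64) = 7.7093.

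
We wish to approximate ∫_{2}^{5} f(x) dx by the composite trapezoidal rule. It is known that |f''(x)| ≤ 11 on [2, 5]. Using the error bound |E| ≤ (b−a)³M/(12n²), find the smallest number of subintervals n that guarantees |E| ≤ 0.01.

50

Need 297/(12n²) ≤ 0.01.
n² ≥ 297/(12·0.01) = 2475 ⇒ n ≥ 49.7494, so the smallest n is 50.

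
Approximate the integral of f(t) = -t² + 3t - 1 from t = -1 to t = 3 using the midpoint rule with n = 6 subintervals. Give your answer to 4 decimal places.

h = (3 − (-1))/6 = 0.666667.
Midpoints m₁,…,m₆ = -0.666667, 0, 0.666667, 1.333333, 2, 2.666667.
f(m₁)=-3.444444, f(m₂)=-1, f(m₃)=0.555556, f(m₄)=1.222222, f(m₅)=1, f(m₆)=-0.111111.
h·[f(m₁) + f(m₂) + f(m₃) + f(m₄) + f(m₅) + f(m₆)] = 0.666667·(-1.777778) = -1.1852.

-1.1852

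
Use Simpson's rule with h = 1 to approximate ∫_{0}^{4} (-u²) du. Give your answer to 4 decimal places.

h = (4 − 0)/4 = 1.
Nodes u₀,…,u₄ = 0, 1, 2, 3, 4.
f(u) = -u²: f₀=0, f₁=-1, f₂=-4, f₃=-9, f₄=-16.
(h/3)·[f₀ + 4f₁ + 2f₂ + 4f₃ + f₄] = 0.333333·(-64) = -21.3333.

-21.3333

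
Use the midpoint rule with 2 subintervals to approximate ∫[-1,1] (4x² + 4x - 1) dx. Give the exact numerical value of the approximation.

0

h = (1 − (-1))/2 = 1.
Midpoints m₁,…,m₂ = -0.5, 0.5.
f(m₁)=-2, f(m₂)=2.
h·[f(m₁) + f(m₂)] = 1·(0) = 0.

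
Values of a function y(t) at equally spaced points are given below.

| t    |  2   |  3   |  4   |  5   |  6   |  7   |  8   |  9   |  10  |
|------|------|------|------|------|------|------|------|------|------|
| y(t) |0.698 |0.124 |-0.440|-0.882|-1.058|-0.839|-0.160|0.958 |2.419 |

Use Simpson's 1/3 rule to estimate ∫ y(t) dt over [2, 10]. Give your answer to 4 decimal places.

-0.9183

h = 1, n = 8.
(h/3)·[y₀ + 4y₁ + 2y₂ + 4y₃ + 2y₄ + 4y₅ + 2y₆ + 4y₇ + y₈] = 0.333333·(-2.755) = -0.9183.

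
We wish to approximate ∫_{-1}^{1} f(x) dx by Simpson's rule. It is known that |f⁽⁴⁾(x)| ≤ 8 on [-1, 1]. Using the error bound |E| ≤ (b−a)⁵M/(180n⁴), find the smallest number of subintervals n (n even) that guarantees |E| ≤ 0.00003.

Need 256/(180n⁴) ≤ 0.00003.
n⁴ ≥ 256/(180·0.00003) = 47407.4 ⇒ n ≥ 14.7558, so the smallest even n is 16. (n must be even for Simpson's rule.)

16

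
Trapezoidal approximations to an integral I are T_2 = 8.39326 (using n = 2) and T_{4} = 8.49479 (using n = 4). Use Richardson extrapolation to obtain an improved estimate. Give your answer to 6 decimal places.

R = (4·T_{4} − T_2) / 3 = (4·8.49479 − 8.39326)/3 = (25.58590)/3 = 8.528633.

8.528633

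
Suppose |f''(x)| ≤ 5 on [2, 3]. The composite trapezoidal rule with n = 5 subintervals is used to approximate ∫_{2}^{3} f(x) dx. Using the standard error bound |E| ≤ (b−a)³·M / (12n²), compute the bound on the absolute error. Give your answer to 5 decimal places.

0.01667

|E| ≤ (1)³·5 / (12·5²) = 5/300 = 0.01667.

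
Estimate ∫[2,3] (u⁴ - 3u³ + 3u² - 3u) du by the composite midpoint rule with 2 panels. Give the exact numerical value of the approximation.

h = (3 − 2)/2 = 0.5.
Midpoints m₁,…,m₂ = 2.25, 2.75.
f(m₁)=-0.10546875, f(m₂)=9.23828125.
h·[f(m₁) + f(m₂)] = 0.5·(9.1328125) = 4.56640625.

4.56640625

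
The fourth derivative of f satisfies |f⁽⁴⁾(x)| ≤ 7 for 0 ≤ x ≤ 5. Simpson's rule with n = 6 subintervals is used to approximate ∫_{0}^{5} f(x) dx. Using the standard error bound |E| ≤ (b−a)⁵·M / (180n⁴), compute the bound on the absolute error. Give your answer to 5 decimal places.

0.09377

|E| ≤ (5)⁵·7 / (180·6⁴) = 21875/233280 = 0.09377.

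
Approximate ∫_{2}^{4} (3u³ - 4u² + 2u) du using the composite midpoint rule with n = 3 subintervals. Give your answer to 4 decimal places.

h = (4 − 2)/3 = 0.666667.
Midpoints m₁,…,m₃ = 2.333333, 3, 3.666667.
f(m₁)=21, f(m₂)=51, f(m₃)=101.444444.
h·[f(m₁) + f(m₂) + f(m₃)] = 0.666667·(173.444444) = 115.6296.

115.6296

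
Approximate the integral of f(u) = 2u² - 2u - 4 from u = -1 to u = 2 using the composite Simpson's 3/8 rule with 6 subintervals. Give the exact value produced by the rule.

h = (2 − (-1))/6 = 0.5.
Nodes u₀,…,u₆ = -1, -0.5, 0, 0.5, 1, 1.5, 2.
f(u) = 2u² - 2u - 4: f₀=0, f₁=-2.5, f₂=-4, f₃=-4.5, f₄=-4, f₅=-2.5, f₆=0.
(3h/8)·[f₀ + 3f₁ + 3f₂ + 2f₃ + 3f₄ + 3f₅ + f₆] = 0.1875·(-48) = -9.

-9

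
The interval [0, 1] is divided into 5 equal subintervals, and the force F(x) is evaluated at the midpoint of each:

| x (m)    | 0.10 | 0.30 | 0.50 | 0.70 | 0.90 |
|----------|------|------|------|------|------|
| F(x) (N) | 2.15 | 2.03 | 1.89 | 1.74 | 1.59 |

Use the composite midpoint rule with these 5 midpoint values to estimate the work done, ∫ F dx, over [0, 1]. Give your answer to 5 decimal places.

h = 0.2, n = 5.
h·[y(m₁) + y(m₂) + y(m₃) + y(m₄) + y(m₅)] = 0.2·(9.40) = 1.88000.

1.88000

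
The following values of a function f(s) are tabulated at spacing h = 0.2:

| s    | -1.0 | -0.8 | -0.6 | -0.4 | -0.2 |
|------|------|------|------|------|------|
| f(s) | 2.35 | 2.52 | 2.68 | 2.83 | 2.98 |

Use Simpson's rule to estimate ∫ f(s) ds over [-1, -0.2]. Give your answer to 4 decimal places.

h = 0.2, n = 4.
(h/3)·[y₀ + 4y₁ + 2y₂ + 4y₃ + y₄] = 0.066667·(32.09) = 2.1393.

2.1393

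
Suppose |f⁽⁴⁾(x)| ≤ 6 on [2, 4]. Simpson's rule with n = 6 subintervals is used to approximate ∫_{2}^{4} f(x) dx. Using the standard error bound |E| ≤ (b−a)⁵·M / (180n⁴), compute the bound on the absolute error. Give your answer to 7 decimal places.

|E| ≤ (2)⁵·6 / (180·6⁴) = 192/233280 = 0.0008230.

0.0008230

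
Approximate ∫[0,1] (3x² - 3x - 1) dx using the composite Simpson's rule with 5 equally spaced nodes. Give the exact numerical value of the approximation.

-1.5

h = (1 − 0)/4 = 0.25.
Nodes x₀,…,x₄ = 0, 0.25, 0.5, 0.75, 1.
f(x) = 3x² - 3x - 1: f₀=-1, f₁=-1.5625, f₂=-1.75, f₃=-1.5625, f₄=-1.
(h/3)·[f₀ + 4f₁ + 2f₂ + 4f₃ + f₄] = 0.083333·(-18) = -1.5.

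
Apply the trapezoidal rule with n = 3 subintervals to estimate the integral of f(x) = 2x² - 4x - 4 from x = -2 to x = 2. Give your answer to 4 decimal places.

h = (2 − (-2))/3 = 1.333333.
Nodes x₀,…,x₃ = -2, -0.666667, 0.666667, 2.
f(x) = 2x² - 4x - 4: f₀=12, f₁=-0.444444, f₂=-5.777778, f₃=-4.
(h/2)·[f₀ + 2f₁ + 2f₂ + f₃] = 0.666667·(-4.444444) = -2.9630.

-2.9630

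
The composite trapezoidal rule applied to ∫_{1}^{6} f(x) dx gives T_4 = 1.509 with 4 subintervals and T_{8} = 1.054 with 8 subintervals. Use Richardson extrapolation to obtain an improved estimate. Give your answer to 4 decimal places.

R = (4·T_{8} − T_4) / 3 = (4·1.054 − 1.509)/3 = (2.707)/3 = 0.9023.

0.9023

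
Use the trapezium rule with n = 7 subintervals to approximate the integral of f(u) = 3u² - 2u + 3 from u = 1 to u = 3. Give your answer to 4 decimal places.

24.0816

h = (3 − 1)/7 = 0.285714.
Nodes u₀,…,u₇ = 1, 1.285714, 1.571429, 1.857143, 2.142857, 2.428571, 2.714286, 3.
f(u) = 3u² - 2u + 3: f₀=4, f₁=5.387755, f₂=7.265306, f₃=9.632653, f₄=12.489796, f₅=15.836735, f₆=19.673469, f₇=24.
(h/2)·[f₀ + 2f₁ + 2f₂ + 2f₃ + 2f₄ + 2f₅ + 2f₆ + f₇] = 0.142857·(168.571429) = 24.0816.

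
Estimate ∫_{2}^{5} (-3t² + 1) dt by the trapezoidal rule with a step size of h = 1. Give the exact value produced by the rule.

-115.5

h = (5 − 2)/3 = 1.
Nodes t₀,…,t₃ = 2, 3, 4, 5.
f(t) = -3t² + 1: f₀=-11, f₁=-26, f₂=-47, f₃=-74.
(h/2)·[f₀ + 2f₁ + 2f₂ + f₃] = 0.5·(-231) = -115.5.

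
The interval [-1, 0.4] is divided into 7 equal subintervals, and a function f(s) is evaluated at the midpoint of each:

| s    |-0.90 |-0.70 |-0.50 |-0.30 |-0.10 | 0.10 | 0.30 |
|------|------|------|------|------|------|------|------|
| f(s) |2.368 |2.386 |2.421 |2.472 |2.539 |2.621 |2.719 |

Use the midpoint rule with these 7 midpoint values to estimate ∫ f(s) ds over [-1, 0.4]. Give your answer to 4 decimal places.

3.5052

h = 0.2, n = 7.
h·[y(m₁) + y(m₂) + y(m₃) + y(m₄) + y(m₅) + y(m₆) + y(m₇)] = 0.2·(17.526) = 3.5052.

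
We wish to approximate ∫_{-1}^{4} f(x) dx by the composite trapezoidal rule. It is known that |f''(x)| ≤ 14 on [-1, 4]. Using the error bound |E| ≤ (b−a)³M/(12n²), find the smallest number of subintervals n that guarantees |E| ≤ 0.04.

Need 1750/(12n²) ≤ 0.04.
n² ≥ 1750/(12·0.04) = 3645.83 ⇒ n ≥ 60.3807, so the smallest n is 61.

61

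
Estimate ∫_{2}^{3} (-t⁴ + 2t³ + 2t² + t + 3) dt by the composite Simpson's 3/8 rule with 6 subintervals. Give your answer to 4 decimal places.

h = (3 − 2)/6 = 0.166667.
Nodes t₀,…,t₆ = 2, 2.166667, 2.333333, 2.5, 2.666667, 2.833333, 3.
f(t) = -t⁴ + 2t³ + 2t² + t + 3: f₀=13, f₁=12.860340, f₂=11.987654, f₃=10.1875, f₄=7.246914, f₅=2.934414, f₆=-3.
(3h/8)·[f₀ + 3f₁ + 3f₂ + 2f₃ + 3f₄ + 3f₅ + f₆] = 0.0625·(135.462963) = 8.4664.

8.4664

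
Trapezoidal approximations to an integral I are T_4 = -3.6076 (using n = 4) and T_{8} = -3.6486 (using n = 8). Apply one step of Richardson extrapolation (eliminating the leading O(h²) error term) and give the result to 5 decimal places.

R = (4·T_{8} − T_4) / 3 = (4·(-3.6486) − (-3.6076))/3 = (-10.9868)/3 = -3.66227.

-3.66227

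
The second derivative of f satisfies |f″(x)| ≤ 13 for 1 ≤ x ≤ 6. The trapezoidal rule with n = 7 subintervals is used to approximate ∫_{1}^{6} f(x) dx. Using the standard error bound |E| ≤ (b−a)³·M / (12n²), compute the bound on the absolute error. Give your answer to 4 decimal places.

2.7636

|E| ≤ (5)³·13 / (12·7²) = 1625/588 = 2.7636.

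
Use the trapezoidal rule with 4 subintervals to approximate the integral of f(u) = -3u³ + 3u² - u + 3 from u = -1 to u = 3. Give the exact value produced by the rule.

-28

h = (3 − (-1))/4 = 1.
Nodes u₀,…,u₄ = -1, 0, 1, 2, 3.
f(u) = -3u³ + 3u² - u + 3: f₀=10, f₁=3, f₂=2, f₃=-11, f₄=-54.
(h/2)·[f₀ + 2f₁ + 2f₂ + 2f₃ + f₄] = 0.5·(-56) = -28.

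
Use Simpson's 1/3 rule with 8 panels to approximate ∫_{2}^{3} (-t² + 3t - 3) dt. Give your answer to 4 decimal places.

-1.8333

h = (3 − 2)/8 = 0.125.
Nodes t₀,…,t₈ = 2, 2.125, 2.25, 2.375, 2.5, 2.625, 2.75, 2.875, 3.
f(t) = -t² + 3t - 3: f₀=-1, f₁=-1.140625, f₂=-1.3125, f₃=-1.515625, f₄=-1.75, f₅=-2.015625, f₆=-2.3125, f₇=-2.640625, f₈=-3.
(h/3)·[f₀ + 4f₁ + 2f₂ + 4f₃ + 2f₄ + 4f₅ + 2f₆ + 4f₇ + f₈] = 0.041667·(-44) = -1.8333.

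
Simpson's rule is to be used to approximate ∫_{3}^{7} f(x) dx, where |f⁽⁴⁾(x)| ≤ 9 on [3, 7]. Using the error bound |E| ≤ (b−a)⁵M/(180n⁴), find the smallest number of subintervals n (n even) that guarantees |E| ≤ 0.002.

14

Need 9216/(180n⁴) ≤ 0.002.
n⁴ ≥ 9216/(180·0.002) = 25600 ⇒ n ≥ 12.6491, so the smallest even n is 14. (n must be even for Simpson's rule.)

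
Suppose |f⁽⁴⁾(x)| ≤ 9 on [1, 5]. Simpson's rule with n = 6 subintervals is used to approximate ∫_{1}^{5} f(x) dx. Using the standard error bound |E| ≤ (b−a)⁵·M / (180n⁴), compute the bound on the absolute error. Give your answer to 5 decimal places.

|E| ≤ (4)⁵·9 / (180·6⁴) = 9216/233280 = 0.03951.

0.03951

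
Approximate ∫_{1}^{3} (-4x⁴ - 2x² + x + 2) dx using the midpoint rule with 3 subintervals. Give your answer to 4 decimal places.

h = (3 − 1)/3 = 0.666667.
Midpoints m₁,…,m₃ = 1.333333, 2, 2.666667.
f(m₁)=-12.864198, f(m₂)=-68, f(m₃)=-211.827160.
h·[f(m₁) + f(m₂) + f(m₃)] = 0.666667·(-292.691358) = -195.1276.

-195.1276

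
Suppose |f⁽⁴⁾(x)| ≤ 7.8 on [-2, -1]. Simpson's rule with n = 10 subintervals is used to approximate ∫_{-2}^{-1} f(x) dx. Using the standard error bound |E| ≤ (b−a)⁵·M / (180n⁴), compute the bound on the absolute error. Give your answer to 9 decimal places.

|E| ≤ (1)⁵·7.8 / (180·10⁴) = 7.8/1800000 = 0.000004333.

0.000004333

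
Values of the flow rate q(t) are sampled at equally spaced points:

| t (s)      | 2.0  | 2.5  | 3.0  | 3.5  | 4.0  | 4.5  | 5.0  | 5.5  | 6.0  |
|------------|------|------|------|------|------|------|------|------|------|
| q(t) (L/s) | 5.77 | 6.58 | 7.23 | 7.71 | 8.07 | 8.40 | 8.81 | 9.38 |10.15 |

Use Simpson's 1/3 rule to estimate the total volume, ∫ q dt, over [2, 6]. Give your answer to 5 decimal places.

32.07000

h = 0.5, n = 8.
(h/3)·[y₀ + 4y₁ + 2y₂ + 4y₃ + 2y₄ + 4y₅ + 2y₆ + 4y₇ + y₈] = 0.166667·(192.42) = 32.07000.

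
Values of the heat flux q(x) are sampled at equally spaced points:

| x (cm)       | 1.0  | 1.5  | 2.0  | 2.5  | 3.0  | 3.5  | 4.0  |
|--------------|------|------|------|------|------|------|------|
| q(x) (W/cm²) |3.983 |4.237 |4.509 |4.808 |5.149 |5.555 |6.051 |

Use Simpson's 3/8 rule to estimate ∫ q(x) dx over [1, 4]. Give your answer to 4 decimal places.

14.6250

h = 0.5, n = 6.
(3h/8)·[y₀ + 3y₁ + 3y₂ + 2y₃ + 3y₄ + 3y₅ + y₆] = 0.1875·(78.000) = 14.6250.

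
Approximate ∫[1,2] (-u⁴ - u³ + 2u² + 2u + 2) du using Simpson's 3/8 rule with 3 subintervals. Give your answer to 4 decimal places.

h = (2 − 1)/3 = 0.333333.
Nodes u₀,…,u₃ = 1, 1.333333, 1.666667, 2.
f(u) = -u⁴ - u³ + 2u² + 2u + 2: f₀=4, f₁=2.691358, f₂=-1.456790, f₃=-10.
(3h/8)·[f₀ + 3f₁ + 3f₂ + f₃] = 0.125·(-2.296296) = -0.2870.

-0.2870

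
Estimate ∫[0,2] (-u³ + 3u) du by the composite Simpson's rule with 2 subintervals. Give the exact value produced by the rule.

2

h = (2 − 0)/2 = 1.
Nodes u₀,…,u₂ = 0, 1, 2.
f(u) = -u³ + 3u: f₀=0, f₁=2, f₂=-2.
(h/3)·[f₀ + 4f₁ + f₂] = 0.333333·(6) = 2.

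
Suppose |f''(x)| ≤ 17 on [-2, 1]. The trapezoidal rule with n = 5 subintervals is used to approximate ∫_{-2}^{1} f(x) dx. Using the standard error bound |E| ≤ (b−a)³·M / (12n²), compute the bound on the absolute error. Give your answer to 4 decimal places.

|E| ≤ (3)³·17 / (12·5²) = 459/300 = 1.5300.

1.5300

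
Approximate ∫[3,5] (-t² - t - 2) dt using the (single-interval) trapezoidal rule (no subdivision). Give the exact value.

-46

T = (b−a)/2 · [f(3) + f(5)] = 1·[(-14) + (-32)] = -46.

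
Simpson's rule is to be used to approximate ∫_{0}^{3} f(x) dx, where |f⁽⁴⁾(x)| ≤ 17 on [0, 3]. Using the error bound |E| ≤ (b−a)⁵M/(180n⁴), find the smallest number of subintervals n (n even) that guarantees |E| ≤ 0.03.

6

Need 4131/(180n⁴) ≤ 0.03.
n⁴ ≥ 4131/(180·0.03) = 765 ⇒ n ≥ 5.2591, so the smallest even n is 6. (n must be even for Simpson's rule.)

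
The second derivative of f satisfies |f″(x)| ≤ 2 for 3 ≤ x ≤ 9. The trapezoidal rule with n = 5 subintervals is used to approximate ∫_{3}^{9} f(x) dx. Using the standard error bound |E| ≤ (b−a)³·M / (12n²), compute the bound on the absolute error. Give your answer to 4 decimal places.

1.4400

|E| ≤ (6)³·2 / (12·5²) = 432/300 = 1.4400.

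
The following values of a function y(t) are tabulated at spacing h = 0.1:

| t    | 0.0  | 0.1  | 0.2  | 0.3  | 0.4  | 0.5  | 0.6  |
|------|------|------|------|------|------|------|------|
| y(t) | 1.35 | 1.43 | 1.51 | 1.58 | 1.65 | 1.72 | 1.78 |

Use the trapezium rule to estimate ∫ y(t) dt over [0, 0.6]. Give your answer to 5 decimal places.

h = 0.1, n = 6.
(h/2)·[y₀ + 2y₁ + 2y₂ + 2y₃ + 2y₄ + 2y₅ + y₆] = 0.05·(18.91) = 0.94550.

0.94550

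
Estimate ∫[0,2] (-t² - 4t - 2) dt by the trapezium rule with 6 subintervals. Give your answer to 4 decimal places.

h = (2 − 0)/6 = 0.333333.
Nodes t₀,…,t₆ = 0, 0.333333, 0.666667, 1, 1.333333, 1.666667, 2.
f(t) = -t² - 4t - 2: f₀=-2, f₁=-3.444444, f₂=-5.111111, f₃=-7, f₄=-9.111111, f₅=-11.444444, f₆=-14.
(h/2)·[f₀ + 2f₁ + 2f₂ + 2f₃ + 2f₄ + 2f₅ + f₆] = 0.166667·(-88.222222) = -14.7037.

-14.7037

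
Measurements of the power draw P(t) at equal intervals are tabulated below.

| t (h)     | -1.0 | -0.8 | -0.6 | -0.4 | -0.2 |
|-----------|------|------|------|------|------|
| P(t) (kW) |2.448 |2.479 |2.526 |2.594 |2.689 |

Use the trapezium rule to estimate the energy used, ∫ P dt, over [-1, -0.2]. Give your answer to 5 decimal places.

h = 0.2, n = 4.
(h/2)·[y₀ + 2y₁ + 2y₂ + 2y₃ + y₄] = 0.1·(20.335) = 2.03350.

2.03350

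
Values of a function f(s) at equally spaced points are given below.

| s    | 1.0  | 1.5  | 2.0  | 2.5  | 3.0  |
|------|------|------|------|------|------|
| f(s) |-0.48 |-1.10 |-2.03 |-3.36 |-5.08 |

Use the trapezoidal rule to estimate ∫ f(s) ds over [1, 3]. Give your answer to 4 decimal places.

h = 0.5, n = 4.
(h/2)·[y₀ + 2y₁ + 2y₂ + 2y₃ + y₄] = 0.25·(-18.54) = -4.6350.

-4.6350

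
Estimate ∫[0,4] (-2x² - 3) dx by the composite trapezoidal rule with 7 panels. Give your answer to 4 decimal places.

-55.1020

h = (4 − 0)/7 = 0.571429.
Nodes x₀,…,x₇ = 0, 0.571429, 1.142857, 1.714286, 2.285714, 2.857143, 3.428571, 4.
f(x) = -2x² - 3: f₀=-3, f₁=-3.653061, f₂=-5.612245, f₃=-8.877551, f₄=-13.448980, f₅=-19.326531, f₆=-26.510204, f₇=-35.
(h/2)·[f₀ + 2f₁ + 2f₂ + 2f₃ + 2f₄ + 2f₅ + 2f₆ + f₇] = 0.285714·(-192.857143) = -55.1020.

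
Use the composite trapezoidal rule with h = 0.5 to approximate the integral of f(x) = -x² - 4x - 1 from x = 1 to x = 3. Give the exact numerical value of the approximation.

h = (3 − 1)/4 = 0.5.
Nodes x₀,…,x₄ = 1, 1.5, 2, 2.5, 3.
f(x) = -x² - 4x - 1: f₀=-6, f₁=-9.25, f₂=-13, f₃=-17.25, f₄=-22.
(h/2)·[f₀ + 2f₁ + 2f₂ + 2f₃ + f₄] = 0.25·(-107) = -26.75.

-26.75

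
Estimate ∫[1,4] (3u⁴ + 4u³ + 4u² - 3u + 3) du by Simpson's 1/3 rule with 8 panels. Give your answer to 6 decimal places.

h = (4 − 1)/8 = 0.375.
Nodes u₀,…,u₈ = 1, 1.375, 1.75, 2.125, 2.5, 2.875, 3.25, 3.625, 4.
f(u) = 3u⁴ + 4u³ + 4u² - 3u + 3: f₀=11, f₁=27.559326171875, f₂=59.57421875, f₃=114.242919921875, f₄=200.1875, f₅=327.453857421875, f₆=507.51171875, f₇=753.254638671875, f₈=1079.
(h/3)·[f₀ + 4f₁ + 2f₂ + 4f₃ + 2f₄ + 4f₅ + 2f₆ + 4f₇ + f₈] = 0.125·(7514.58984375) = 939.323730.

939.323730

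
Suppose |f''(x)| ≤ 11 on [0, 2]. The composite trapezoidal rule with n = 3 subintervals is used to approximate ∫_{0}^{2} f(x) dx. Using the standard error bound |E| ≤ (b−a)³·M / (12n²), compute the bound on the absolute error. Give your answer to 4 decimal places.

|E| ≤ (2)³·11 / (12·3²) = 88/108 = 0.8148.

0.8148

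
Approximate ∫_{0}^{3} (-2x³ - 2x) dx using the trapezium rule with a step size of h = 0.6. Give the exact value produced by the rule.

h = (3 − 0)/5 = 0.6.
Nodes x₀,…,x₅ = 0, 0.6, 1.2, 1.8, 2.4, 3.
f(x) = -2x³ - 2x: f₀=0, f₁=-1.632, f₂=-5.856, f₃=-15.264, f₄=-32.448, f₅=-60.
(h/2)·[f₀ + 2f₁ + 2f₂ + 2f₃ + 2f₄ + f₅] = 0.3·(-170.4) = -51.12.

-51.12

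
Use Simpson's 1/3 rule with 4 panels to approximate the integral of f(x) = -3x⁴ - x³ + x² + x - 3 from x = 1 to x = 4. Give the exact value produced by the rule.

-658.4296875

h = (4 − 1)/4 = 0.75.
Nodes x₀,…,x₄ = 1, 1.75, 2.5, 3.25, 4.
f(x) = -3x⁴ - x³ + x² + x - 3: f₀=-5, f₁=-31.68359375, f₂=-127.0625, f₃=-358.21484375, f₄=-815.
(h/3)·[f₀ + 4f₁ + 2f₂ + 4f₃ + f₄] = 0.25·(-2633.71875) = -658.4296875.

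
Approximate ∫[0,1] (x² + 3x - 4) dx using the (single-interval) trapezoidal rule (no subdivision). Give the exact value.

-2

T = (b−a)/2 · [f(0) + f(1)] = 0.5·[(-4) + 0] = -2.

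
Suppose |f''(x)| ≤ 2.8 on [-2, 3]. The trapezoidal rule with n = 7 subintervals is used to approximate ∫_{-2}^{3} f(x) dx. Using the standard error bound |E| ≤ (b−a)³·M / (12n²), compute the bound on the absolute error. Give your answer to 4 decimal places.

0.5952

|E| ≤ (5)³·2.8 / (12·7²) = 350/588 = 0.5952.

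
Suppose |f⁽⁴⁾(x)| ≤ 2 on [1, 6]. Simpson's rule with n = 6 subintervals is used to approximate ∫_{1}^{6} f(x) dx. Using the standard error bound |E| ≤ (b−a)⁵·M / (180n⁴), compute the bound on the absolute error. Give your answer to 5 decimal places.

|E| ≤ (5)⁵·2 / (180·6⁴) = 6250/233280 = 0.02679.

0.02679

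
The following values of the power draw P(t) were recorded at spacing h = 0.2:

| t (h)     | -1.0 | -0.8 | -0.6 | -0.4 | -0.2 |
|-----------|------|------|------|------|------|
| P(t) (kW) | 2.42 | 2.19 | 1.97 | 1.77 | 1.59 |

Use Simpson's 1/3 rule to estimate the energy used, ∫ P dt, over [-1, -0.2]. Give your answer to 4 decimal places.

h = 0.2, n = 4.
(h/3)·[y₀ + 4y₁ + 2y₂ + 4y₃ + y₄] = 0.066667·(23.79) = 1.5860.

1.5860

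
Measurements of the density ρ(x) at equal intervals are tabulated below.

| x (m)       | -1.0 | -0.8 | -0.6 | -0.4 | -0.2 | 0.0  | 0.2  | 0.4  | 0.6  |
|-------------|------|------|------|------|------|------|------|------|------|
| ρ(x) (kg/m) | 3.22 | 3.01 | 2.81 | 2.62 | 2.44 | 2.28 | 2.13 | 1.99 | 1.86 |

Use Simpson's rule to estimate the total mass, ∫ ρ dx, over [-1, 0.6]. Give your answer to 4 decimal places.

3.9627

h = 0.2, n = 8.
(h/3)·[y₀ + 4y₁ + 2y₂ + 4y₃ + 2y₄ + 4y₅ + 2y₆ + 4y₇ + y₈] = 0.066667·(59.44) = 3.9627.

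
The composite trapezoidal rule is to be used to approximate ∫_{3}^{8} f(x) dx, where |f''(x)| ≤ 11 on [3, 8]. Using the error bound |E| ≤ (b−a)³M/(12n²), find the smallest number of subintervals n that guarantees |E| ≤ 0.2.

24

Need 1375/(12n²) ≤ 0.2.
n² ≥ 1375/(12·0.2) = 572.917 ⇒ n ≥ 23.9357, so the smallest n is 24.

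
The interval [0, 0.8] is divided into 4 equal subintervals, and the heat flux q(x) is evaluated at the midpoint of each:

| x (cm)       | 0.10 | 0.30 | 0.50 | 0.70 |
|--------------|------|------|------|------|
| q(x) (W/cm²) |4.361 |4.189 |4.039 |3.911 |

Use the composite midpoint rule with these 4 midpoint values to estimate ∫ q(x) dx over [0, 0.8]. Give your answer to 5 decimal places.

3.30000

h = 0.2, n = 4.
h·[y(m₁) + y(m₂) + y(m₃) + y(m₄)] = 0.2·(16.500) = 3.30000.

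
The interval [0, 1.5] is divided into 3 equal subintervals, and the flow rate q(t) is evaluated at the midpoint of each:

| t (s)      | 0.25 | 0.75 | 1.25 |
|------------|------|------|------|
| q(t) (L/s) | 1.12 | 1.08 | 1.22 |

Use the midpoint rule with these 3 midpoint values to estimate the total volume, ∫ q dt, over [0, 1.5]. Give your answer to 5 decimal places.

1.71000

h = 0.5, n = 3.
h·[y(m₁) + y(m₂) + y(m₃)] = 0.5·(3.42) = 1.71000.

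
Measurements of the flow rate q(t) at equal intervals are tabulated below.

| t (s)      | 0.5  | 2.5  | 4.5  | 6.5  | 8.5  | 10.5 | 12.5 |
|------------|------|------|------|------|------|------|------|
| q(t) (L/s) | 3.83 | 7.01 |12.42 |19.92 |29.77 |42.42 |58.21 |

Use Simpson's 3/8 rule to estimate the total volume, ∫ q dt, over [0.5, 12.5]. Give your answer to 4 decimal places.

282.5550

h = 2, n = 6.
(3h/8)·[y₀ + 3y₁ + 3y₂ + 2y₃ + 3y₄ + 3y₅ + y₆] = 0.75·(376.74) = 282.5550.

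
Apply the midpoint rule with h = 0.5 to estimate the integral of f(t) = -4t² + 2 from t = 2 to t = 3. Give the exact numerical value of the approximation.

h = (3 − 2)/2 = 0.5.
Midpoints m₁,…,m₂ = 2.25, 2.75.
f(m₁)=-18.25, f(m₂)=-28.25.
h·[f(m₁) + f(m₂)] = 0.5·(-46.5) = -23.25.

-23.25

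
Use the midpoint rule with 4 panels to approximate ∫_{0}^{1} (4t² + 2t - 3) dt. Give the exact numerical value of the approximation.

h = (1 − 0)/4 = 0.25.
Midpoints m₁,…,m₄ = 0.125, 0.375, 0.625, 0.875.
f(m₁)=-2.6875, f(m₂)=-1.6875, f(m₃)=-0.1875, f(m₄)=1.8125.
h·[f(m₁) + f(m₂) + f(m₃) + f(m₄)] = 0.25·(-2.75) = -0.6875.

-0.6875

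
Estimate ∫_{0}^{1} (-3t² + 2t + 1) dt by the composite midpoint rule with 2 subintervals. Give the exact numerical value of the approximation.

1.0625

h = (1 − 0)/2 = 0.5.
Midpoints m₁,…,m₂ = 0.25, 0.75.
f(m₁)=1.3125, f(m₂)=0.8125.
h·[f(m₁) + f(m₂)] = 0.5·(2.125) = 1.0625.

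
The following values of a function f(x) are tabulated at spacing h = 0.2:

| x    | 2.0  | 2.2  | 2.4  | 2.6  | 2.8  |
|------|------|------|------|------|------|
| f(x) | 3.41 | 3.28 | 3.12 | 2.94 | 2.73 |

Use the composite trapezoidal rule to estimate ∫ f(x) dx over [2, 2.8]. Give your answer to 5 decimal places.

h = 0.2, n = 4.
(h/2)·[y₀ + 2y₁ + 2y₂ + 2y₃ + y₄] = 0.1·(24.82) = 2.48200.

2.48200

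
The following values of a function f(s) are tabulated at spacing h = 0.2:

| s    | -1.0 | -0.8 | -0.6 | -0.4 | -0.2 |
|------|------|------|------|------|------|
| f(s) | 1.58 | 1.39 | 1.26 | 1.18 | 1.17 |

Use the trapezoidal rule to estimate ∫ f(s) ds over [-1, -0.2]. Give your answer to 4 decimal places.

h = 0.2, n = 4.
(h/2)·[y₀ + 2y₁ + 2y₂ + 2y₃ + y₄] = 0.1·(10.41) = 1.0410.

1.0410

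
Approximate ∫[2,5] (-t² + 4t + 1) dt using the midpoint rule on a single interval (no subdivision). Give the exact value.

8.25

M = (b−a)·f(3.5) = 3·(2.75) = 8.25.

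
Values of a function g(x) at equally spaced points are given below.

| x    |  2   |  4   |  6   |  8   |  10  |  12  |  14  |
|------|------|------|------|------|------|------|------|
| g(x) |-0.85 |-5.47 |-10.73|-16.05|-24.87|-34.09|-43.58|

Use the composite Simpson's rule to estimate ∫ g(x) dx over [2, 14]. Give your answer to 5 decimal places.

-225.38000

h = 2, n = 6.
(h/3)·[y₀ + 4y₁ + 2y₂ + 4y₃ + 2y₄ + 4y₅ + y₆] = 0.666667·(-338.07) = -225.38000.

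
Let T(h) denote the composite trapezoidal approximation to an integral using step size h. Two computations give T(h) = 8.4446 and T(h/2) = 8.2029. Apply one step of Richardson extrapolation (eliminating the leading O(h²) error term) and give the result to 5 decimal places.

8.12233

R = (4·T(h/2) − T(h)) / 3 = (4·8.2029 − 8.4446)/3 = (24.3670)/3 = 8.12233.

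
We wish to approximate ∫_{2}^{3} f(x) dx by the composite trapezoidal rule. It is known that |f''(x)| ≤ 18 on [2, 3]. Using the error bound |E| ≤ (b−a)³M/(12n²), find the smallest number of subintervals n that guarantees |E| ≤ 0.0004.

62

Need 18/(12n²) ≤ 0.0004.
n² ≥ 18/(12·0.0004) = 3750 ⇒ n ≥ 61.2372, so the smallest n is 62.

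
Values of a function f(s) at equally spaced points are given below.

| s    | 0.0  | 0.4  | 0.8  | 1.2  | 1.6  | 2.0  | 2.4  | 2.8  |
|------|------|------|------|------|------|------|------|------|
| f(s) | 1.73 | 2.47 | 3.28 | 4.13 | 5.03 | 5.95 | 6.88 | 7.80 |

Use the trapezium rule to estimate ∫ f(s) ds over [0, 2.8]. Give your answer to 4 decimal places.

h = 0.4, n = 7.
(h/2)·[y₀ + 2y₁ + 2y₂ + 2y₃ + 2y₄ + 2y₅ + 2y₆ + y₇] = 0.2·(65.01) = 13.0020.

13.0020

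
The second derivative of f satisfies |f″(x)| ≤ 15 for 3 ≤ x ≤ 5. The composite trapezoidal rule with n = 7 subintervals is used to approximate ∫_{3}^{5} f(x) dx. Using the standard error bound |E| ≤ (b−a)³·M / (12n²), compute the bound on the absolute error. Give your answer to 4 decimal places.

|E| ≤ (2)³·15 / (12·7²) = 120/588 = 0.2041.

0.2041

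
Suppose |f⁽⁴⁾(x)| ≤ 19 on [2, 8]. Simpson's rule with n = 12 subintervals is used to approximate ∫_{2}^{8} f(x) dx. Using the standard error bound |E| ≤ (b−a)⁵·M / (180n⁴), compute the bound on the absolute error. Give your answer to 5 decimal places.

0.03958

|E| ≤ (6)⁵·19 / (180·12⁴) = 147744/3732480 = 0.03958.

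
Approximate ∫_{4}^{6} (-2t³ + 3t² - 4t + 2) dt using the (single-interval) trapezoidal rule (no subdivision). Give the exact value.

T = (b−a)/2 · [f(4) + f(6)] = 1·[(-94) + (-346)] = -440.

-440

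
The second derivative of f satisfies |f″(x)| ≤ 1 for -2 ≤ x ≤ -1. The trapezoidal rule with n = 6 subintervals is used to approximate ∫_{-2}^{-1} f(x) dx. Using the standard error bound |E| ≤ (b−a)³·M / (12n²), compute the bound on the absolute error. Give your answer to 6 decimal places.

0.002315

|E| ≤ (1)³·1 / (12·6²) = 1/432 = 0.002315.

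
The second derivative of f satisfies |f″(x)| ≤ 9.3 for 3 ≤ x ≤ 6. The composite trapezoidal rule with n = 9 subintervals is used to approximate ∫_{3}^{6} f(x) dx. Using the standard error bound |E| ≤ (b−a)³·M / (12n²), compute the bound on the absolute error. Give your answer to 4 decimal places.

0.2583

|E| ≤ (3)³·9.3 / (12·9²) = 251.1/972 = 0.2583.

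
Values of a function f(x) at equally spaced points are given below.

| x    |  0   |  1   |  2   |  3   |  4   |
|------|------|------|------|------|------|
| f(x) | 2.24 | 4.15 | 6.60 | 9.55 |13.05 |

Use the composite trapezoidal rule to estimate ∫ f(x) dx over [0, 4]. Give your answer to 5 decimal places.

27.94500

h = 1, n = 4.
(h/2)·[y₀ + 2y₁ + 2y₂ + 2y₃ + y₄] = 0.5·(55.89) = 27.94500.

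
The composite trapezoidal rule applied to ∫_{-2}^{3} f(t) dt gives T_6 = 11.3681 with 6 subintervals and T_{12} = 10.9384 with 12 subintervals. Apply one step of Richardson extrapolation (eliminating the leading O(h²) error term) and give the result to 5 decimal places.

10.79517

R = (4·T_{12} − T_6) / 3 = (4·10.9384 − 11.3681)/3 = (32.3855)/3 = 10.79517.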